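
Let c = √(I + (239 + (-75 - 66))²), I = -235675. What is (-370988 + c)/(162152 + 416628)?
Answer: -92747/144695 + 9*I*√2791/578780 ≈ -0.64098 + 0.0008215*I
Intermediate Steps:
c = 9*I*√2791 (c = √(-235675 + (239 + (-75 - 66))²) = √(-235675 + (239 - 141)²) = √(-235675 + 98²) = √(-235675 + 9604) = √(-226071) = 9*I*√2791 ≈ 475.47*I)
(-370988 + c)/(162152 + 416628) = (-370988 + 9*I*√2791)/(162152 + 416628) = (-370988 + 9*I*√2791)/578780 = (-370988 + 9*I*√2791)*(1/578780) = -92747/144695 + 9*I*√2791/578780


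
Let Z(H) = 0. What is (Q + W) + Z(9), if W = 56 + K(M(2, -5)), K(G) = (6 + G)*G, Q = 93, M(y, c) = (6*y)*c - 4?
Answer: 3861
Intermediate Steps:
M(y, c) = -4 + 6*c*y (M(y, c) = 6*c*y - 4 = -4 + 6*c*y)
K(G) = G*(6 + G)
W = 3768 (W = 56 + (-4 + 6*(-5)*2)*(6 + (-4 + 6*(-5)*2)) = 56 + (-4 - 60)*(6 + (-4 - 60)) = 56 - 64*(6 - 64) = 56 - 64*(-58) = 56 + 3712 = 3768)
(Q + W) + Z(9) = (93 + 3768) + 0 = 3861 + 0 = 3861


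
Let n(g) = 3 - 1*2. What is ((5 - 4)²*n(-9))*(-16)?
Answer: -16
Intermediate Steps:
n(g) = 1 (n(g) = 3 - 2 = 1)
((5 - 4)²*n(-9))*(-16) = ((5 - 4)²*1)*(-16) = (1²*1)*(-16) = (1*1)*(-16) = 1*(-16) = -16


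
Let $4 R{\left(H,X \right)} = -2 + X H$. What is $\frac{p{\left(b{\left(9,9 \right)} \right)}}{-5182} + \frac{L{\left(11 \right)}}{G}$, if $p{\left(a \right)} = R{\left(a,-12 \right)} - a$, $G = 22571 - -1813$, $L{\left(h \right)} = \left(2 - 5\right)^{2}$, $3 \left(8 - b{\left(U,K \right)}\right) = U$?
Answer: $\frac{91085}{21059648} \approx 0.0043251$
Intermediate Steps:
$b{\left(U,K \right)} = 8 - \frac{U}{3}$
$L{\left(h \right)} = 9$ ($L{\left(h \right)} = \left(-3\right)^{2} = 9$)
$R{\left(H,X \right)} = - \frac{1}{2} + \frac{H X}{4}$ ($R{\left(H,X \right)} = \frac{-2 + X H}{4} = \frac{-2 + H X}{4} = - \frac{1}{2} + \frac{H X}{4}$)
$G = 24384$ ($G = 22571 + 1813 = 24384$)
$p{\left(a \right)} = - \frac{1}{2} - 4 a$ ($p{\left(a \right)} = \left(- \frac{1}{2} + \frac{1}{4} a \left(-12\right)\right) - a = \left(- \frac{1}{2} - 3 a\right) - a = - \frac{1}{2} - 4 a$)
$\frac{p{\left(b{\left(9,9 \right)} \right)}}{-5182} + \frac{L{\left(11 \right)}}{G} = \frac{- \frac{1}{2} - 4 \left(8 - 3\right)}{-5182} + \frac{9}{24384} = \left(- \frac{1}{2} - 4 \left(8 - 3\right)\right) \left(- \frac{1}{5182}\right) + 9 \cdot \frac{1}{24384} = \left(- \frac{1}{2} - 20\right) \left(- \frac{1}{5182}\right) + \frac{3}{8128} = \left(- \frac{41}{2}\right) \left(- \frac{1}{5182}\right) + \frac{3}{8128} = \frac{41}{10364} + \frac{3}{8128} = \frac{91085}{21059648}$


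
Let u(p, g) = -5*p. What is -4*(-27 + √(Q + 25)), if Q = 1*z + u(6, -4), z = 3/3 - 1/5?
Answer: 108 - 4*I*√105/5 ≈ 108.0 - 8.1976*I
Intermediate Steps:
z = ⅘ (z = 3*(⅓) - 1*⅕ = 1 - ⅕ = ⅘ ≈ 0.80000)
Q = -146/5 (Q = 1*(⅘) - 5*6 = ⅘ - 30 = -146/5 ≈ -29.200)
-4*(-27 + √(Q + 25)) = -4*(-27 + √(-146/5 + 25)) = -4*(-27 + √(-21/5)) = -4*(-27 + I*√105/5) = 108 - 4*I*√105/5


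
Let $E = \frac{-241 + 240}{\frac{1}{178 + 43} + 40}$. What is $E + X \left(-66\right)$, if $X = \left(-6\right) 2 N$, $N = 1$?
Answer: $\frac{7001851}{8841} \approx 791.97$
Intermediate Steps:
$E = - \frac{221}{8841}$ ($E = - \frac{1}{\frac{1}{221} + 40} = - \frac{1}{\frac{8841}{221}} = \left(-1\right) \frac{221}{8841} = - \frac{221}{8841} \approx -0.024997$)
$X = -12$ ($X = \left(-6\right) 2 \cdot 1 = \left(-12\right) 1 = -12$)
$E + X \left(-66\right) = - \frac{221}{8841} - -792 = - \frac{221}{8841} + 792 = \frac{7001851}{8841}$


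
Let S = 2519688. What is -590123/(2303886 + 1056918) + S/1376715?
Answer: 2551915441069/1542289759620 ≈ 1.6546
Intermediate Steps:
-590123/(2303886 + 1056918) + S/1376715 = -590123/(2303886 + 1056918) + 2519688/1376715 = -590123/3360804 + 2519688*(1/1376715) = -590123*1/3360804 + 839896/458905 = -590123/3360804 + 839896/458905 = 2551915441069/1542289759620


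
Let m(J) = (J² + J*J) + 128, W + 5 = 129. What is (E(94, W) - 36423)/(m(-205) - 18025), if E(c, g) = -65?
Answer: -36488/66153 ≈ -0.55157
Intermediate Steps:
W = 124 (W = -5 + 129 = 124)
m(J) = 128 + 2*J² (m(J) = (J² + J²) + 128 = 2*J² + 128 = 128 + 2*J²)
(E(94, W) - 36423)/(m(-205) - 18025) = (-65 - 36423)/((128 + 2*(-205)²) - 18025) = -36488/((128 + 2*42025) - 18025) = -36488/((128 + 84050) - 18025) = -36488/(84178 - 18025) = -36488/66153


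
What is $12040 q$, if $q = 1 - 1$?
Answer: $0$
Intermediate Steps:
$q = 0$ ($q = 1 - 1 = 0$)
$12040 q = 12040 \cdot 0 = 0$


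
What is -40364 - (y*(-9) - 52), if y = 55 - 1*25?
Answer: -40042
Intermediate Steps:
y = 30 (y = 55 - 25 = 30)
-40364 - (y*(-9) - 52) = -40364 - (30*(-9) - 52) = -40364 - (-270 - 52) = -40364 - 1*(-322) = -40364 + 322 = -40042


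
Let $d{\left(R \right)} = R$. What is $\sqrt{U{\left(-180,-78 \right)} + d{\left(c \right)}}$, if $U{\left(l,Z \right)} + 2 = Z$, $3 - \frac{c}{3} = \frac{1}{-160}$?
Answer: $\frac{i \sqrt{113570}}{40} \approx 8.425 i$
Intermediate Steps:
$c = \frac{1443}{160}$ ($c = 9 - \frac{3}{-160} = 9 - - \frac{3}{160} = 9 + \frac{3}{160} = \frac{1443}{160} \approx 9.0188$)
$U{\left(l,Z \right)} = -2 + Z$
$\sqrt{U{\left(-180,-78 \right)} + d{\left(c \right)}} = \sqrt{\left(-2 - 78\right) + \frac{1443}{160}} = \sqrt{-80 + \frac{1443}{160}} = \sqrt{- \frac{11357}{160}} = \frac{i \sqrt{113570}}{40}$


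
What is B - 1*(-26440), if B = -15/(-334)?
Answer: 8830975/334 ≈ 26440.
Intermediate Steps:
B = 15/334 (B = -1/334*(-15) = 15/334 ≈ 0.044910)
B - 1*(-26440) = 15/334 - 1*(-26440) = 15/334 + 26440 = 8830975/334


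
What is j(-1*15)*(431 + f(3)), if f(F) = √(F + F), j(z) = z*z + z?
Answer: 90510 + 210*√6 ≈ 91024.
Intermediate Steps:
j(z) = z + z² (j(z) = z² + z = z + z²)
f(F) = √2*√F (f(F) = √(2*F) = √2*√F)
j(-1*15)*(431 + f(3)) = ((-1*15)*(1 - 1*15))*(431 + √2*√3) = (-15*(1 - 15))*(431 + √6) = (-15*(-14))*(431 + √6) = 210*(431 + √6) = 90510 + 210*√6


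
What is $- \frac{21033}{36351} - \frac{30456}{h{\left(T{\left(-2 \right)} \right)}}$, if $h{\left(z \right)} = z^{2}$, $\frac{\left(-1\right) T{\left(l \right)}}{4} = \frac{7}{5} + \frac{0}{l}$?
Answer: $- \frac{54948693}{56546} \approx -971.75$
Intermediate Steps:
$T{\left(l \right)} = - \frac{28}{5}$ ($T{\left(l \right)} = - 4 \left(\frac{7}{5} + \frac{0}{l}\right) = - 4 \left(7 \cdot \frac{1}{5} + 0\right) = - 4 \left(\frac{7}{5} + 0\right) = \left(-4\right) \frac{7}{5} = - \frac{28}{5}$)
$- \frac{21033}{36351} - \frac{30456}{h{\left(T{\left(-2 \right)} \right)}} = - \frac{21033}{36351} - \frac{30456}{\left(- \frac{28}{5}\right)^{2}} = \left(-21033\right) \frac{1}{36351} - \frac{30456}{\frac{784}{25}} = - \frac{2337}{4039} - \frac{95175}{98} = - \frac{54948693}{56546}$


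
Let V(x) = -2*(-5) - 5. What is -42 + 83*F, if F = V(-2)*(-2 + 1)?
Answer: -457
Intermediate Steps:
V(x) = 5 (V(x) = 10 - 5 = 5)
F = -5 (F = 5*(-2 + 1) = 5*(-1) = -5)
-42 + 83*F = -42 + 83*(-5) = -42 - 415 = -457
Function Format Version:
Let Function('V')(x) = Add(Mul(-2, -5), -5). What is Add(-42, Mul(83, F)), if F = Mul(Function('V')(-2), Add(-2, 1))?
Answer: -457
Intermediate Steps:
Function('V')(x) = 5 (Function('V')(x) = Add(10, -5) = 5)
F = -5 (F = Mul(5, Add(-2, 1)) = Mul(5, -1) = -5)
Add(-42, Mul(83, F)) = Add(-42, Mul(83, -5)) = Add(-42, -415) = -457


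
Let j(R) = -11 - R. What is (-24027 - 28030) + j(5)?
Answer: -52073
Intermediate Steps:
(-24027 - 28030) + j(5) = (-24027 - 28030) + (-11 - 1*5) = -52057 + (-11 - 5) = -52057 - 16 = -52073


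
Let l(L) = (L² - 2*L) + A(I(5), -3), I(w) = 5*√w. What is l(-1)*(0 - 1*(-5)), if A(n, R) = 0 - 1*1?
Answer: 10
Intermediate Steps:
A(n, R) = -1 (A(n, R) = 0 - 1 = -1)
l(L) = -1 + L² - 2*L (l(L) = (L² - 2*L) - 1 = -1 + L² - 2*L)
l(-1)*(0 - 1*(-5)) = (-1 + (-1)² - 2*(-1))*(0 - 1*(-5)) = (-1 + 1 + 2)*(0 + 5) = 2*5 = 10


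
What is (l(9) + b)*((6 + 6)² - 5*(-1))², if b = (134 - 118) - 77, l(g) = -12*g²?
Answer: -22933633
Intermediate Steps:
b = -61 (b = 16 - 77 = -61)
(l(9) + b)*((6 + 6)² - 5*(-1))² = (-12*9² - 61)*((6 + 6)² - 5*(-1))² = (-12*81 - 61)*(12² + 5)² = (-972 - 61)*(144 + 5)² = -1033*149² = -1033*22201 = -22933633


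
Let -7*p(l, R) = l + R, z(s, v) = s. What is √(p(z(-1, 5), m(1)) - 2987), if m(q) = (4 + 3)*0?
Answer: 2*I*√36589/7 ≈ 54.652*I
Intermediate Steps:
m(q) = 0 (m(q) = 7*0 = 0)
p(l, R) = -R/7 - l/7 (p(l, R) = -(l + R)/7 = -(R + l)/7 = -R/7 - l/7)
√(p(z(-1, 5), m(1)) - 2987) = √((-⅐*0 - ⅐*(-1)) - 2987) = √((0 + ⅐) - 2987) = √(⅐ - 2987) = √(-20908/7) = 2*I*√36589/7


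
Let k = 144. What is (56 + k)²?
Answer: 40000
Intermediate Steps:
(56 + k)² = (56 + 144)² = 200² = 40000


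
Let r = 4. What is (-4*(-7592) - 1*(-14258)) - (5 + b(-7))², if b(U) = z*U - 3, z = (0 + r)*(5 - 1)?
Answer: 32526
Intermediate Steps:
z = 16 (z = (0 + 4)*(5 - 1) = 4*4 = 16)
b(U) = -3 + 16*U (b(U) = 16*U - 3 = -3 + 16*U)
(-4*(-7592) - 1*(-14258)) - (5 + b(-7))² = (-4*(-7592) - 1*(-14258)) - (5 + (-3 + 16*(-7)))² = (30368 + 14258) - (5 + (-3 - 112))² = 44626 - (5 - 115)² = 44626 - 1*(-110)² = 44626 - 1*12100 = 44626 - 12100 = 32526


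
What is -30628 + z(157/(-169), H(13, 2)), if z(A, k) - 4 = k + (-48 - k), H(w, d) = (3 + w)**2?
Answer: -30672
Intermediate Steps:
z(A, k) = -44 (z(A, k) = 4 + (k + (-48 - k)) = 4 - 48 = -44)
-30628 + z(157/(-169), H(13, 2)) = -30628 - 44 = -30672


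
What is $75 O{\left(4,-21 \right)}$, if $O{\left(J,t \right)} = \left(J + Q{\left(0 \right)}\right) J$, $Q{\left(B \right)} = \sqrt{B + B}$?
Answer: $1200$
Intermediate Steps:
$Q{\left(B \right)} = \sqrt{2} \sqrt{B}$ ($Q{\left(B \right)} = \sqrt{2 B} = \sqrt{2} \sqrt{B}$)
$O{\left(J,t \right)} = J^{2}$ ($O{\left(J,t \right)} = \left(J + \sqrt{2} \sqrt{0}\right) J = \left(J + \sqrt{2} \cdot 0\right) J = \left(J + 0\right) J = J J = J^{2}$)
$75 O{\left(4,-21 \right)} = 75 \cdot 4^{2} = 75 \cdot 16 = 1200$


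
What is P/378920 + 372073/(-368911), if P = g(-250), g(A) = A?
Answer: -14107812891/13978775612 ≈ -1.0092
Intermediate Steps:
P = -250
P/378920 + 372073/(-368911) = -250/378920 + 372073/(-368911) = -250*1/378920 + 372073*(-1/368911) = -25/37892 - 372073/368911 = -14107812891/13978775612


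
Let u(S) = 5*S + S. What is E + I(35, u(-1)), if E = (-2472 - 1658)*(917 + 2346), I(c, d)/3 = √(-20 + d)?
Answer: -13476190 + 3*I*√26 ≈ -1.3476e+7 + 15.297*I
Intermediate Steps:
u(S) = 6*S
I(c, d) = 3*√(-20 + d)
E = -13476190 (E = -4130*3263 = -13476190)
E + I(35, u(-1)) = -13476190 + 3*√(-20 + 6*(-1)) = -13476190 + 3*√(-20 - 6) = -13476190 + 3*√(-26) = -13476190 + 3*(I*√26) = -13476190 + 3*I*√26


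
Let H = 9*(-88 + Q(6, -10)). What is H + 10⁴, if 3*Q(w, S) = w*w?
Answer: 9316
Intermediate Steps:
Q(w, S) = w²/3 (Q(w, S) = (w*w)/3 = w²/3)
H = -684 (H = 9*(-88 + (⅓)*6²) = 9*(-88 + (⅓)*36) = 9*(-88 + 12) = 9*(-76) = -684)
H + 10⁴ = -684 + 10⁴ = -684 + 10000 = 9316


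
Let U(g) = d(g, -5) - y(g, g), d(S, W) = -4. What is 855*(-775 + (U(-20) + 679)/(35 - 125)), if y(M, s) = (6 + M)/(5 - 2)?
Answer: -4014491/6 ≈ -6.6908e+5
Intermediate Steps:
y(M, s) = 2 + M/3 (y(M, s) = (6 + M)/3 = (6 + M)*(⅓) = 2 + M/3)
U(g) = -6 - g/3 (U(g) = -4 - (2 + g/3) = -4 + (-2 - g/3) = -6 - g/3)
855*(-775 + (U(-20) + 679)/(35 - 125)) = 855*(-775 + ((-6 - ⅓*(-20)) + 679)/(35 - 125)) = 855*(-775 + ((-6 + 20/3) + 679)/(-90)) = 855*(-775 + (⅔ + 679)*(-1/90)) = 855*(-775 + (2039/3)*(-1/90)) = 855*(-775 - 2039/270) = 855*(-211289/270) = -4014491/6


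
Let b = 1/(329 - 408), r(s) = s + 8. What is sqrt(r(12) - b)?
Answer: sqrt(124899)/79 ≈ 4.4735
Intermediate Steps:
r(s) = 8 + s
b = -1/79 (b = 1/(-79) = -1/79 ≈ -0.012658)
sqrt(r(12) - b) = sqrt((8 + 12) - 1*(-1/79)) = sqrt(20 + 1/79) = sqrt(1581/79) = sqrt(124899)/79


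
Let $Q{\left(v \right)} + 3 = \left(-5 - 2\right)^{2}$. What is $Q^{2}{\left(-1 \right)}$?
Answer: $2116$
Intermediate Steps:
$Q{\left(v \right)} = 46$ ($Q{\left(v \right)} = -3 + \left(-5 - 2\right)^{2} = -3 + \left(-7\right)^{2} = -3 + 49 = 46$)
$Q^{2}{\left(-1 \right)} = 46^{2} = 2116$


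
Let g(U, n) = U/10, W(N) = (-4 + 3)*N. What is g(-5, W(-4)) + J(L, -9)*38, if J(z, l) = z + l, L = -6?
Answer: -1141/2 ≈ -570.50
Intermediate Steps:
J(z, l) = l + z
W(N) = -N
g(U, n) = U/10 (g(U, n) = U*(1/10) = U/10)
g(-5, W(-4)) + J(L, -9)*38 = (1/10)*(-5) + (-9 - 6)*38 = -1/2 - 15*38 = -1/2 - 570 = -1141/2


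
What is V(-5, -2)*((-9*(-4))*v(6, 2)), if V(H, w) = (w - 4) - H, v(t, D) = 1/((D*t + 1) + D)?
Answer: -12/5 ≈ -2.4000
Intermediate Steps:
v(t, D) = 1/(1 + D + D*t) (v(t, D) = 1/((1 + D*t) + D) = 1/(1 + D + D*t))
V(H, w) = -4 + w - H (V(H, w) = (-4 + w) - H = -4 + w - H)
V(-5, -2)*((-9*(-4))*v(6, 2)) = (-4 - 2 - 1*(-5))*((-9*(-4))/(1 + 2 + 2*6)) = (-4 - 2 + 5)*(36/(1 + 2 + 12)) = -36/15 = -1*12/5 = -12/5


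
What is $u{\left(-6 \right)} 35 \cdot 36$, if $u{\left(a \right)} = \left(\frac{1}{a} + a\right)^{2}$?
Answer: $47915$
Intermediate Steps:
$u{\left(a \right)} = \left(a + \frac{1}{a}\right)^{2}$
$u{\left(-6 \right)} 35 \cdot 36 = \frac{\left(1 + \left(-6\right)^{2}\right)^{2}}{36} \cdot 35 \cdot 36 = \frac{\left(1 + 36\right)^{2}}{36} \cdot 35 \cdot 36 = \frac{37^{2}}{36} \cdot 35 \cdot 36 = \frac{1}{36} \cdot 1369 \cdot 35 \cdot 36 = \frac{1369}{36} \cdot 35 \cdot 36 = \frac{47915}{36} \cdot 36 = 47915$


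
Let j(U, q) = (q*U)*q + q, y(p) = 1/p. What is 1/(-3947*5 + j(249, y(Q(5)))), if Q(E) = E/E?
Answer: -1/19485 ≈ -5.1322e-5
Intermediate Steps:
Q(E) = 1
j(U, q) = q + U*q² (j(U, q) = (U*q)*q + q = U*q² + q = q + U*q²)
1/(-3947*5 + j(249, y(Q(5)))) = 1/(-3947*5 + (1 + 249/1)/1) = 1/(-19735 + 1*(1 + 249*1)) = 1/(-19735 + 1*(1 + 249)) = 1/(-19735 + 1*250) = 1/(-19735 + 250) = 1/(-19485) = -1/19485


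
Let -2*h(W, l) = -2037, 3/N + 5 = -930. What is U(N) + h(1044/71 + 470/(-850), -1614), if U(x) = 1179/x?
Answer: -732873/2 ≈ -3.6644e+5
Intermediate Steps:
N = -3/935 (N = 3/(-5 - 930) = 3/(-935) = 3*(-1/935) = -3/935 ≈ -0.0032086)
h(W, l) = 2037/2 (h(W, l) = -½*(-2037) = 2037/2)
U(N) + h(1044/71 + 470/(-850), -1614) = 1179/(-3/935) + 2037/2 = 1179*(-935/3) + 2037/2 = -367455 + 2037/2 = -732873/2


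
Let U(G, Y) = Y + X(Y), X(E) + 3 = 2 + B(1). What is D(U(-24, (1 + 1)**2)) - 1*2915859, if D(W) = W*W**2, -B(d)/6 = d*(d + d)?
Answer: -2916588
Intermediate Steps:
B(d) = -12*d**2 (B(d) = -6*d*(d + d) = -6*d*2*d = -12*d**2)
X(E) = -13 (X(E) = -3 + (2 - 12*1**2) = -3 + (2 - 12*1) = -3 + (2 - 12) = -3 - 10 = -13)
U(G, Y) = -13 + Y (U(G, Y) = Y - 13 = -13 + Y)
D(W) = W**3
D(U(-24, (1 + 1)**2)) - 1*2915859 = (-13 + (1 + 1)**2)**3 - 1*2915859 = (-13 + 2**2)**3 - 2915859 = (-13 + 4)**3 - 2915859 = (-9)**3 - 2915859 = -729 - 2915859 = -2916588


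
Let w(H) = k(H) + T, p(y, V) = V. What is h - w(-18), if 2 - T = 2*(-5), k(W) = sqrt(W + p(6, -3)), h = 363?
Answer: 351 - I*sqrt(21) ≈ 351.0 - 4.5826*I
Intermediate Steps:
k(W) = sqrt(-3 + W) (k(W) = sqrt(W - 3) = sqrt(-3 + W))
T = 12 (T = 2 - 2*(-5) = 2 - 1*(-10) = 2 + 10 = 12)
w(H) = 12 + sqrt(-3 + H) (w(H) = sqrt(-3 + H) + 12 = 12 + sqrt(-3 + H))
h - w(-18) = 363 - (12 + sqrt(-3 - 18)) = 363 - (12 + sqrt(-21)) = 363 - (12 + I*sqrt(21)) = 363 + (-12 - I*sqrt(21)) = 351 - I*sqrt(21)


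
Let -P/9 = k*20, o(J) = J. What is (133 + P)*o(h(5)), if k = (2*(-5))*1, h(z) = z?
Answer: 9665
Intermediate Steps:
k = -10 (k = -10*1 = -10)
P = 1800 (P = -(-90)*20 = -9*(-200) = 1800)
(133 + P)*o(h(5)) = (133 + 1800)*5 = 1933*5 = 9665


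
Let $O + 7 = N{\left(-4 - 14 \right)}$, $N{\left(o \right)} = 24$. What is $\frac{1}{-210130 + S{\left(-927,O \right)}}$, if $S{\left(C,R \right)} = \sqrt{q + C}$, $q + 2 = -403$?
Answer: $- \frac{105065}{22077309116} - \frac{3 i \sqrt{37}}{22077309116} \approx -4.759 \cdot 10^{-6} - 8.2656 \cdot 10^{-10} i$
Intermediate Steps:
$q = -405$ ($q = -2 - 403 = -405$)
$O = 17$ ($O = -7 + 24 = 17$)
$S{\left(C,R \right)} = \sqrt{-405 + C}$
$\frac{1}{-210130 + S{\left(-927,O \right)}} = \frac{1}{-210130 + \sqrt{-405 - 927}} = \frac{1}{-210130 + \sqrt{-1332}} = \frac{1}{-210130 + 6 i \sqrt{37}}$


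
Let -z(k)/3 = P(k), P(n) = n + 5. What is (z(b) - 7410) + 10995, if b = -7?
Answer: 3591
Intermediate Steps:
P(n) = 5 + n
z(k) = -15 - 3*k (z(k) = -3*(5 + k) = -15 - 3*k)
(z(b) - 7410) + 10995 = ((-15 - 3*(-7)) - 7410) + 10995 = ((-15 + 21) - 7410) + 10995 = (6 - 7410) + 10995 = -7404 + 10995 = 3591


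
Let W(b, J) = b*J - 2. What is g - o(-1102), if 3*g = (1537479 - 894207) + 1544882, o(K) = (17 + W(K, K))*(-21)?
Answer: 78696551/3 ≈ 2.6232e+7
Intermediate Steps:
W(b, J) = -2 + J*b (W(b, J) = J*b - 2 = -2 + J*b)
o(K) = -315 - 21*K² (o(K) = (17 + (-2 + K*K))*(-21) = (17 + (-2 + K²))*(-21) = (15 + K²)*(-21) = -315 - 21*K²)
g = 2188154/3 (g = ((1537479 - 894207) + 1544882)/3 = (643272 + 1544882)/3 = (⅓)*2188154 = 2188154/3 ≈ 7.2939e+5)
g - o(-1102) = 2188154/3 - (-315 - 21*(-1102)²) = 2188154/3 - (-315 - 21*1214404) = 2188154/3 - (-315 - 25502484) = 2188154/3 - 1*(-25502799) = 2188154/3 + 25502799 = 78696551/3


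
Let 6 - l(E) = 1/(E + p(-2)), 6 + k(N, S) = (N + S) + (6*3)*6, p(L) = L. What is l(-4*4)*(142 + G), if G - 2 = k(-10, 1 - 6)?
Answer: 8393/6 ≈ 1398.8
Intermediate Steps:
k(N, S) = 102 + N + S (k(N, S) = -6 + ((N + S) + (6*3)*6) = -6 + ((N + S) + 18*6) = -6 + ((N + S) + 108) = -6 + (108 + N + S) = 102 + N + S)
l(E) = 6 - 1/(-2 + E) (l(E) = 6 - 1/(E - 2) = 6 - 1/(-2 + E))
G = 89 (G = 2 + (102 - 10 + (1 - 6)) = 2 + (102 - 10 - 5) = 2 + 87 = 89)
l(-4*4)*(142 + G) = ((-13 + 6*(-4*4))/(-2 - 4*4))*(142 + 89) = ((-13 + 6*(-16))/(-2 - 16))*231 = ((-13 - 96)/(-18))*231 = -1/18*(-109)*231 = (109/18)*231 = 8393/6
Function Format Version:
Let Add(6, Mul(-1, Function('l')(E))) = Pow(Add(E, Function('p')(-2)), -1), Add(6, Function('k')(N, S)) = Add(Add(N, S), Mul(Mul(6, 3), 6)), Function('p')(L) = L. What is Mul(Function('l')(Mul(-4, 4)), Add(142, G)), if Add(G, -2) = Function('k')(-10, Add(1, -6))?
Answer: Rational(8393, 6) ≈ 1398.8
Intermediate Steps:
Function('k')(N, S) = Add(102, N, S) (Function('k')(N, S) = Add(-6, Add(Add(N, S), Mul(Mul(6, 3), 6))) = Add(-6, Add(Add(N, S), Mul(18, 6))) = Add(-6, Add(Add(N, S), 108)) = Add(-6, Add(108, N, S)) = Add(102, N, S))
Function('l')(E) = Add(6, Mul(-1, Pow(Add(-2, E), -1))) (Function('l')(E) = Add(6, Mul(-1, Pow(Add(E, -2), -1))) = Add(6, Mul(-1, Pow(Add(-2, E), -1))))
G = 89 (G = Add(2, Add(102, -10, Add(1, -6))) = Add(2, Add(102, -10, -5)) = Add(2, 87) = 89)
Mul(Function('l')(Mul(-4, 4)), Add(142, G)) = Mul(Mul(Pow(Add(-2, Mul(-4, 4)), -1), Add(-13, Mul(6, Mul(-4, 4)))), Add(142, 89)) = Mul(Mul(Pow(Add(-2, -16), -1), Add(-13, Mul(6, -16))), 231) = Mul(Mul(Pow(-18, -1), Add(-13, -96)), 231) = Mul(Mul(Rational(-1, 18), -109), 231) = Mul(Rational(109, 18), 231) = Rational(8393, 6)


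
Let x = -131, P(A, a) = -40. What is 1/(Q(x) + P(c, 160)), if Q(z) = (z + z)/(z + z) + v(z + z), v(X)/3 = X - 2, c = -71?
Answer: -1/831 ≈ -0.0012034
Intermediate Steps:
v(X) = -6 + 3*X (v(X) = 3*(X - 2) = 3*(-2 + X) = -6 + 3*X)
Q(z) = -5 + 6*z (Q(z) = (z + z)/(z + z) + (-6 + 3*(z + z)) = (2*z)/((2*z)) + (-6 + 3*(2*z)) = (2*z)*(1/(2*z)) + (-6 + 6*z) = 1 + (-6 + 6*z) = -5 + 6*z)
1/(Q(x) + P(c, 160)) = 1/((-5 + 6*(-131)) - 40) = 1/((-5 - 786) - 40) = 1/(-791 - 40) = 1/(-831) = -1/831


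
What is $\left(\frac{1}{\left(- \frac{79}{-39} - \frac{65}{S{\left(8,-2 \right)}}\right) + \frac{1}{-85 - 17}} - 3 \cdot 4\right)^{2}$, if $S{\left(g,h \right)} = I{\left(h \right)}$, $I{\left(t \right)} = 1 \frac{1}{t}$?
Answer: $\frac{489678052900}{3404839201} \approx 143.82$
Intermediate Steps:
$I{\left(t \right)} = \frac{1}{t}$
$S{\left(g,h \right)} = \frac{1}{h}$
$\left(\frac{1}{\left(- \frac{79}{-39} - \frac{65}{S{\left(8,-2 \right)}}\right) + \frac{1}{-85 - 17}} - 3 \cdot 4\right)^{2} = \left(\frac{1}{\left(- \frac{79}{-39} - \frac{65}{\frac{1}{-2}}\right) + \frac{1}{-85 - 17}} - 3 \cdot 4\right)^{2} = \left(\frac{1}{\left(\left(-79\right) \left(- \frac{1}{39}\right) - \frac{65}{- \frac{1}{2}}\right) + \frac{1}{-102}} - 12\right)^{2} = \left(\frac{1}{\left(\frac{79}{39} - -130\right) - \frac{1}{102}} - 12\right)^{2} = \left(\frac{1}{\left(\frac{79}{39} + 130\right) - \frac{1}{102}} - 12\right)^{2} = \left(\frac{1}{\frac{5149}{39} - \frac{1}{102}} - 12\right)^{2} = \left(\frac{1}{\frac{58351}{442}} - 12\right)^{2} = \left(\frac{442}{58351} - 12\right)^{2} = \left(- \frac{699770}{58351}\right)^{2} = \frac{489678052900}{3404839201}$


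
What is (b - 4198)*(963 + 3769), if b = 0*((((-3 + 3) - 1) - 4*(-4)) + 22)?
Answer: -19864936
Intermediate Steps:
b = 0 (b = 0*(((0 - 1) - 4*(-4)) + 22) = 0*((-1 + 16) + 22) = 0*(15 + 22) = 0*37 = 0)
(b - 4198)*(963 + 3769) = (0 - 4198)*(963 + 3769) = -4198*4732 = -19864936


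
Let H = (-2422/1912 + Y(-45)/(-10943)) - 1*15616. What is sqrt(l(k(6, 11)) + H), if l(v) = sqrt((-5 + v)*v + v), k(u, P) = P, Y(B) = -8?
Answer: sqrt(-427300695074371381 + 27360787408516*sqrt(77))/5230754 ≈ 124.93*I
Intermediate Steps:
l(v) = sqrt(v + v*(-5 + v)) (l(v) = sqrt(v*(-5 + v) + v) = sqrt(v + v*(-5 + v)))
H = -163380153253/10461508 (H = (-2422/1912 - 8/(-10943)) - 1*15616 = (-2422*1/1912 - 8*(-1/10943)) - 15616 = (-1211/956 + 8/10943) - 15616 = -13244325/10461508 - 15616 = -163380153253/10461508 ≈ -15617.)
sqrt(l(k(6, 11)) + H) = sqrt(sqrt(11*(-4 + 11)) - 163380153253/10461508) = sqrt(sqrt(11*7) - 163380153253/10461508) = sqrt(sqrt(77) - 163380153253/10461508) = sqrt(-163380153253/10461508 + sqrt(77))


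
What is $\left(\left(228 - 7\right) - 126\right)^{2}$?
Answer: $9025$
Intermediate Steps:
$\left(\left(228 - 7\right) - 126\right)^{2} = \left(221 - 126\right)^{2} = 95^{2} = 9025$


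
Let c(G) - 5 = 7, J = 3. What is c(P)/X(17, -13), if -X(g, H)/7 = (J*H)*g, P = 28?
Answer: 4/1547 ≈ 0.0025856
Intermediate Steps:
X(g, H) = -21*H*g (X(g, H) = -7*3*H*g = -21*H*g)
c(G) = 12 (c(G) = 5 + 7 = 12)
c(P)/X(17, -13) = 12/((-21*(-13)*17)) = 12/4641 = 12*(1/4641) = 4/1547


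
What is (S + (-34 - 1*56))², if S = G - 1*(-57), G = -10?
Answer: 1849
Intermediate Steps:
S = 47 (S = -10 - 1*(-57) = -10 + 57 = 47)
(S + (-34 - 1*56))² = (47 + (-34 - 1*56))² = (47 + (-34 - 56))² = (47 - 90)² = (-43)² = 1849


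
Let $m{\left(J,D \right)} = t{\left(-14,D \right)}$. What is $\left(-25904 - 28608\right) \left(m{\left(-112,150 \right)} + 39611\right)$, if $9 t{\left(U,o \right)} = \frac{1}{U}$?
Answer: $- \frac{136034287160}{63} \approx -2.1593 \cdot 10^{9}$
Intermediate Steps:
$t{\left(U,o \right)} = \frac{1}{9 U}$
$m{\left(J,D \right)} = - \frac{1}{126}$ ($m{\left(J,D \right)} = \frac{1}{9 \left(-14\right)} = \frac{1}{9} \left(- \frac{1}{14}\right) = - \frac{1}{126}$)
$\left(-25904 - 28608\right) \left(m{\left(-112,150 \right)} + 39611\right) = \left(-25904 - 28608\right) \left(- \frac{1}{126} + 39611\right) = \left(-54512\right) \frac{4990985}{126} = - \frac{136034287160}{63}$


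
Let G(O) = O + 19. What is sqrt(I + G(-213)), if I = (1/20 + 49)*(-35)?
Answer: I*sqrt(7643)/2 ≈ 43.712*I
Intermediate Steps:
G(O) = 19 + O
I = -6867/4 (I = (1/20 + 49)*(-35) = (981/20)*(-35) = -6867/4 ≈ -1716.8)
sqrt(I + G(-213)) = sqrt(-6867/4 + (19 - 213)) = sqrt(-6867/4 - 194) = sqrt(-7643/4) = I*sqrt(7643)/2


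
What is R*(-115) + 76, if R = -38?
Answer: 4446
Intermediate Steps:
R*(-115) + 76 = -38*(-115) + 76 = 4370 + 76 = 4446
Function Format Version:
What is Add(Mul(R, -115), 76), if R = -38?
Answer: 4446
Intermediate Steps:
Add(Mul(R, -115), 76) = Add(Mul(-38, -115), 76) = Add(4370, 76) = 4446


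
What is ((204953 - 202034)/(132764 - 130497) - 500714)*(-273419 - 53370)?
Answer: 370943330696291/2267 ≈ 1.6363e+11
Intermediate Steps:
((204953 - 202034)/(132764 - 130497) - 500714)*(-273419 - 53370) = (2919/2267 - 500714)*(-326789) = -1135115719/2267*(-326789) = 370943330696291/2267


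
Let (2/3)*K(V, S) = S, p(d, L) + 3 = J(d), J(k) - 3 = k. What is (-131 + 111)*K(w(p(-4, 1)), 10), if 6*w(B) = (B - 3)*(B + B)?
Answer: -300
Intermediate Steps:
J(k) = 3 + k
p(d, L) = d (p(d, L) = -3 + (3 + d) = d)
w(B) = B*(-3 + B)/3 (w(B) = ((B - 3)*(B + B))/6 = ((-3 + B)*(2*B))/6 = (2*B*(-3 + B))/6 = B*(-3 + B)/3)
K(V, S) = 3*S/2
(-131 + 111)*K(w(p(-4, 1)), 10) = (-131 + 111)*((3/2)*10) = -20*15 = -300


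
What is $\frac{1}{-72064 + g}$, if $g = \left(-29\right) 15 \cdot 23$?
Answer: $- \frac{1}{82069} \approx -1.2185 \cdot 10^{-5}$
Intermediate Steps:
$g = -10005$ ($g = \left(-435\right) 23 = -10005$)
$\frac{1}{-72064 + g} = \frac{1}{-72064 - 10005} = \frac{1}{-82069} = - \frac{1}{82069}$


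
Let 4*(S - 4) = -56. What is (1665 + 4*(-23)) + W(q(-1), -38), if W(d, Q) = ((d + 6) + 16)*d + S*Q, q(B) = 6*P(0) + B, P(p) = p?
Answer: 1932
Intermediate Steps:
S = -10 (S = 4 + (¼)*(-56) = 4 - 14 = -10)
q(B) = B (q(B) = 6*0 + B = 0 + B = B)
W(d, Q) = -10*Q + d*(22 + d) (W(d, Q) = ((d + 6) + 16)*d - 10*Q = ((6 + d) + 16)*d - 10*Q = (22 + d)*d - 10*Q = d*(22 + d) - 10*Q = -10*Q + d*(22 + d))
(1665 + 4*(-23)) + W(q(-1), -38) = (1665 + 4*(-23)) + ((-1)² - 10*(-38) + 22*(-1)) = (1665 - 92) + (1 + 380 - 22) = 1573 + 359 = 1932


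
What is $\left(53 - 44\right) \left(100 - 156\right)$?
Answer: $-504$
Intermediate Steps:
$\left(53 - 44\right) \left(100 - 156\right) = \left(53 - 44\right) \left(-56\right) = 9 \left(-56\right) = -504$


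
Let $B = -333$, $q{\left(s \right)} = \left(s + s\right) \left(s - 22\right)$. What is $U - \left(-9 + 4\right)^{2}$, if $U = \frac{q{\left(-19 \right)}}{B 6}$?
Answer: $- \frac{25754}{999} \approx -25.78$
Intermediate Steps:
$q{\left(s \right)} = 2 s \left(-22 + s\right)$
$U = - \frac{779}{999}$ ($U = \frac{2 \left(-19\right) \left(-22 - 19\right)}{\left(-333\right) 6} = \frac{2 \left(-19\right) \left(-41\right)}{-1998} = 1558 \left(- \frac{1}{1998}\right) = - \frac{779}{999} \approx -0.77978$)
$U - \left(-9 + 4\right)^{2} = - \frac{779}{999} - \left(-9 + 4\right)^{2} = - \frac{779}{999} - \left(-5\right)^{2} = - \frac{779}{999} - 25 = - \frac{25754}{999}$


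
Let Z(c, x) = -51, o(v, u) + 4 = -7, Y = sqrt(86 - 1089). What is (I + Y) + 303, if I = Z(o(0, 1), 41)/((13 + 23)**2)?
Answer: 130879/432 + I*sqrt(1003) ≈ 302.96 + 31.67*I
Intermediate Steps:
Y = I*sqrt(1003) (Y = sqrt(-1003) = I*sqrt(1003) ≈ 31.67*I)
o(v, u) = -11 (o(v, u) = -4 - 7 = -11)
I = -17/432 (I = -51/(13 + 23)**2 = -51/(36**2) = -51/1296 = -51*1/1296 = -17/432 ≈ -0.039352)
(I + Y) + 303 = (-17/432 + I*sqrt(1003)) + 303 = 130879/432 + I*sqrt(1003)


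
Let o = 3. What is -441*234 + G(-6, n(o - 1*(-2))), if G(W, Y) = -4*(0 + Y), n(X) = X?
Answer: -103214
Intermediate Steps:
G(W, Y) = -4*Y
-441*234 + G(-6, n(o - 1*(-2))) = -441*234 - 4*(3 - 1*(-2)) = -103194 - 4*(3 + 2) = -103194 - 4*5 = -103194 - 20 = -103214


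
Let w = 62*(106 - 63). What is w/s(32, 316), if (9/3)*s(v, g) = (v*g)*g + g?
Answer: 1333/532618 ≈ 0.0025027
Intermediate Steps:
w = 2666 (w = 62*43 = 2666)
s(v, g) = g/3 + v*g**2/3 (s(v, g) = ((v*g)*g + g)/3 = ((g*v)*g + g)/3 = (v*g**2 + g)/3 = (g + v*g**2)/3 = g/3 + v*g**2/3)
w/s(32, 316) = 2666/(((1/3)*316*(1 + 316*32))) = 2666/(((1/3)*316*(1 + 10112))) = 2666/(((1/3)*316*10113)) = 2666/1065236 = 2666*(1/1065236) = 1333/532618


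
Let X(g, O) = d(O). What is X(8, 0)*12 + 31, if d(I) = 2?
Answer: 55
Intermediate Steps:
X(g, O) = 2
X(8, 0)*12 + 31 = 2*12 + 31 = 24 + 31 = 55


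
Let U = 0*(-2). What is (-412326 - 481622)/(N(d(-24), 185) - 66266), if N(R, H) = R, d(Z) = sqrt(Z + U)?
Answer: 14809589542/1097795695 + 446974*I*sqrt(6)/1097795695 ≈ 13.49 + 0.00099732*I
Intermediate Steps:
U = 0
d(Z) = sqrt(Z) (d(Z) = sqrt(Z + 0) = sqrt(Z))
(-412326 - 481622)/(N(d(-24), 185) - 66266) = (-412326 - 481622)/(sqrt(-24) - 66266) = -893948/(2*I*sqrt(6) - 66266) = -893948/(-66266 + 2*I*sqrt(6))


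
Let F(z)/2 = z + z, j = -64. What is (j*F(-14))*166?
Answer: 594944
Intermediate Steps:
F(z) = 4*z (F(z) = 2*(z + z) = 2*(2*z) = 4*z)
(j*F(-14))*166 = -256*(-14)*166 = -64*(-56)*166 = 3584*166 = 594944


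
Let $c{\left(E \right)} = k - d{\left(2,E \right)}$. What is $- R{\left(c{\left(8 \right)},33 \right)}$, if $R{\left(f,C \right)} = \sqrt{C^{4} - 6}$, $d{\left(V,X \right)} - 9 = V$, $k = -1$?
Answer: $- \sqrt{1185915} \approx -1089.0$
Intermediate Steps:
$d{\left(V,X \right)} = 9 + V$
$c{\left(E \right)} = -12$ ($c{\left(E \right)} = -1 - \left(9 + 2\right) = -1 - 11 = -12$)
$R{\left(f,C \right)} = \sqrt{-6 + C^{4}}$
$- R{\left(c{\left(8 \right)},33 \right)} = - \sqrt{-6 + 33^{4}} = - \sqrt{-6 + 1185921} = - \sqrt{1185915}$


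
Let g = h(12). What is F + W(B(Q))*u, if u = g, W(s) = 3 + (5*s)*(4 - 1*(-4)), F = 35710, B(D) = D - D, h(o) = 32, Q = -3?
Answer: 35806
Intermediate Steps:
B(D) = 0
g = 32
W(s) = 3 + 40*s (W(s) = 3 + (5*s)*(4 + 4) = 3 + (5*s)*8 = 3 + 40*s)
u = 32
F + W(B(Q))*u = 35710 + (3 + 40*0)*32 = 35710 + (3 + 0)*32 = 35710 + 3*32 = 35710 + 96 = 35806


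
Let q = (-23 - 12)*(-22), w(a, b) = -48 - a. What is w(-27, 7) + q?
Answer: 749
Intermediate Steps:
q = 770 (q = -35*(-22) = 770)
w(-27, 7) + q = (-48 - 1*(-27)) + 770 = (-48 + 27) + 770 = -21 + 770 = 749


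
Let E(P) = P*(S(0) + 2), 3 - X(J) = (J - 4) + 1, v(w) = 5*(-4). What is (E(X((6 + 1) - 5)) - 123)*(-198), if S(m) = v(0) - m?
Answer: 38610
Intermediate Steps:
v(w) = -20
X(J) = 6 - J (X(J) = 3 - ((J - 4) + 1) = 3 - ((-4 + J) + 1) = 3 - (-3 + J) = 3 + (3 - J) = 6 - J)
S(m) = -20 - m
E(P) = -18*P (E(P) = P*((-20 - 1*0) + 2) = P*((-20 + 0) + 2) = P*(-20 + 2) = P*(-18) = -18*P)
(E(X((6 + 1) - 5)) - 123)*(-198) = (-18*(6 - ((6 + 1) - 5)) - 123)*(-198) = (-18*(6 - (7 - 5)) - 123)*(-198) = (-18*(6 - 1*2) - 123)*(-198) = (-18*(6 - 2) - 123)*(-198) = (-18*4 - 123)*(-198) = (-72 - 123)*(-198) = -195*(-198) = 38610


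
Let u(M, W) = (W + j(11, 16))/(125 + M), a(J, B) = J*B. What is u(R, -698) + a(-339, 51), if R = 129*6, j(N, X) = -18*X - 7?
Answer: -15543804/899 ≈ -17290.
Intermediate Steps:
j(N, X) = -7 - 18*X
R = 774
a(J, B) = B*J
u(M, W) = (-295 + W)/(125 + M) (u(M, W) = (W + (-7 - 18*16))/(125 + M) = (W + (-7 - 288))/(125 + M) = (W - 295)/(125 + M) = (-295 + W)/(125 + M))
u(R, -698) + a(-339, 51) = (-295 - 698)/(125 + 774) + 51*(-339) = -993/899 - 17289 = -15543804/899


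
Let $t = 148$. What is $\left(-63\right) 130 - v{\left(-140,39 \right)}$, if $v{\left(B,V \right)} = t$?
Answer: $-8338$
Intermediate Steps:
$v{\left(B,V \right)} = 148$
$\left(-63\right) 130 - v{\left(-140,39 \right)} = \left(-63\right) 130 - 148 = -8190 - 148 = -8338$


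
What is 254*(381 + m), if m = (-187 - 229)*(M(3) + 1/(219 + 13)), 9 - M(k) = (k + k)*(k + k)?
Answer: 85528150/29 ≈ 2.9492e+6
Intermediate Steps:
M(k) = 9 - 4*k**2 (M(k) = 9 - (k + k)*(k + k) = 9 - 2*k*2*k = 9 - 4*k**2)
m = 325676/29 (m = (-187 - 229)*((9 - 4*3**2) + 1/(219 + 13)) = -416*((9 - 4*9) + 1/232) = -416*((9 - 36) + 1/232) = -416*(-27 + 1/232) = -416*(-6263/232) = 325676/29 ≈ 11230.)
254*(381 + m) = 254*(381 + 325676/29) = 254*(336725/29) = 85528150/29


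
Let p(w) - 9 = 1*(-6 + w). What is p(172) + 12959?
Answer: 13134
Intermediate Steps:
p(w) = 3 + w (p(w) = 9 + 1*(-6 + w) = 9 + (-6 + w) = 3 + w)
p(172) + 12959 = (3 + 172) + 12959 = 175 + 12959 = 13134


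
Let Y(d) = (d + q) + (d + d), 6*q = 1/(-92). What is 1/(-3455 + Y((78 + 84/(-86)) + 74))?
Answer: -23736/71253859 ≈ -0.00033312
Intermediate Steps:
q = -1/552 (q = (1/6)/(-92) = (1/6)*(-1/92) = -1/552 ≈ -0.0018116)
Y(d) = -1/552 + 3*d (Y(d) = (d - 1/552) + (d + d) = (-1/552 + d) + 2*d = -1/552 + 3*d)
1/(-3455 + Y((78 + 84/(-86)) + 74)) = 1/(-3455 + (-1/552 + 3*((78 + 84/(-86)) + 74))) = 1/(-3455 + (-1/552 + 3*((78 + 84*(-1/86)) + 74))) = 1/(-3455 + (-1/552 + 3*((78 - 42/43) + 74))) = 1/(-3455 + (-1/552 + 3*(3312/43 + 74))) = 1/(-3455 + (-1/552 + 3*(6494/43))) = 1/(-3455 + (-1/552 + 19482/43)) = 1/(-3455 + 10754021/23736) = 1/(-71253859/23736) = -23736/71253859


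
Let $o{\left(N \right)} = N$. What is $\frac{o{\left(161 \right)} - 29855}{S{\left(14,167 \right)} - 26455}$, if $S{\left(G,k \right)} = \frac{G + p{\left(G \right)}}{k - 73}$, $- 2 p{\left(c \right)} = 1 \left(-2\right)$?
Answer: $\frac{2791236}{2486755} \approx 1.1224$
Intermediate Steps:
$p{\left(c \right)} = 1$ ($p{\left(c \right)} = - \frac{1 \left(-2\right)}{2} = \left(- \frac{1}{2}\right) \left(-2\right) = 1$)
$S{\left(G,k \right)} = \frac{1 + G}{-73 + k}$ ($S{\left(G,k \right)} = \frac{G + 1}{k - 73} = \frac{1 + G}{-73 + k}$)
$\frac{o{\left(161 \right)} - 29855}{S{\left(14,167 \right)} - 26455} = \frac{161 - 29855}{\frac{1 + 14}{-73 + 167} - 26455} = - \frac{29694}{\frac{1}{94} \cdot 15 - 26455} = - \frac{29694}{\frac{15}{94} - 26455} = - \frac{29694}{- \frac{2486755}{94}} = \left(-29694\right) \left(- \frac{94}{2486755}\right) = \frac{2791236}{2486755}$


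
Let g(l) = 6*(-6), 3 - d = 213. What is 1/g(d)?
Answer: -1/36 ≈ -0.027778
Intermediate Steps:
d = -210 (d = 3 - 1*213 = 3 - 213 = -210)
g(l) = -36
1/g(d) = 1/(-36) = -1/36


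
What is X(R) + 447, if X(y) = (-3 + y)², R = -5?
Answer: 511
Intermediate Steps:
X(R) + 447 = (-3 - 5)² + 447 = (-8)² + 447 = 64 + 447 = 511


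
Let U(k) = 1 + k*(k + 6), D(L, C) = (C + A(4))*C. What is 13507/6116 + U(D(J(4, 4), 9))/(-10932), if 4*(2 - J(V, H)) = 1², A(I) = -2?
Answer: 30266539/16715028 ≈ 1.8107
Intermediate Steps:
J(V, H) = 7/4 (J(V, H) = 2 - ¼*1² = 2 - ¼*1 = 2 - ¼ = 7/4)
D(L, C) = C*(-2 + C) (D(L, C) = (C - 2)*C = (-2 + C)*C = C*(-2 + C))
U(k) = 1 + k*(6 + k)
13507/6116 + U(D(J(4, 4), 9))/(-10932) = 13507/6116 + (1 + (9*(-2 + 9))² + 6*(9*(-2 + 9)))/(-10932) = 13507*(1/6116) + (1 + (9*7)² + 6*(9*7))*(-1/10932) = 13507/6116 + (1 + 63² + 6*63)*(-1/10932) = 13507/6116 + (1 + 3969 + 378)*(-1/10932) = 13507/6116 + 4348*(-1/10932) = 13507/6116 - 1087/2733 = 30266539/16715028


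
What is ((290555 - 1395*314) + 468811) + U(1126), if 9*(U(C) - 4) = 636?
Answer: 964232/3 ≈ 3.2141e+5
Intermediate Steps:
U(C) = 224/3 (U(C) = 4 + (⅑)*636 = 4 + 212/3 = 224/3)
((290555 - 1395*314) + 468811) + U(1126) = ((290555 - 1395*314) + 468811) + 224/3 = ((290555 - 438030) + 468811) + 224/3 = (-147475 + 468811) + 224/3 = 321336 + 224/3 = 964232/3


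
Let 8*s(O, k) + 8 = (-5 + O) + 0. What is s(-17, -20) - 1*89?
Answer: -371/4 ≈ -92.750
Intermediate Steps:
s(O, k) = -13/8 + O/8 (s(O, k) = -1 + ((-5 + O) + 0)/8 = -1 + (-5 + O)/8 = -1 + (-5/8 + O/8) = -13/8 + O/8)
s(-17, -20) - 1*89 = (-13/8 + (⅛)*(-17)) - 1*89 = (-13/8 - 17/8) - 89 = -15/4 - 89 = -371/4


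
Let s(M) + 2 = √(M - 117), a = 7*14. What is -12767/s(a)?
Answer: 25534/23 + 12767*I*√19/23 ≈ 1110.2 + 2419.6*I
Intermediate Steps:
a = 98
s(M) = -2 + √(-117 + M) (s(M) = -2 + √(M - 117) = -2 + √(-117 + M))
-12767/s(a) = -12767/(-2 + √(-117 + 98)) = -12767/(-2 + √(-19)) = -12767/(-2 + I*√19)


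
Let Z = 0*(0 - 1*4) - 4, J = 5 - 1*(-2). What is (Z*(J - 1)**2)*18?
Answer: -2592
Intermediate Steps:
J = 7 (J = 5 + 2 = 7)
Z = -4 (Z = 0*(0 - 4) - 4 = 0*(-4) - 4 = 0 - 4 = -4)
(Z*(J - 1)**2)*18 = -4*(7 - 1)**2*18 = -4*6**2*18 = -4*36*18 = -144*18 = -2592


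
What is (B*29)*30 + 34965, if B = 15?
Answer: 48015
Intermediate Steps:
(B*29)*30 + 34965 = (15*29)*30 + 34965 = 435*30 + 34965 = 13050 + 34965 = 48015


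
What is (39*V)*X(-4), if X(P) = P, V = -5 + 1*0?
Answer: 780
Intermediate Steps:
V = -5 (V = -5 + 0 = -5)
(39*V)*X(-4) = (39*(-5))*(-4) = -195*(-4) = 780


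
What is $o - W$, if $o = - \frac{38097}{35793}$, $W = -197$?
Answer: $\frac{779236}{3977} \approx 195.94$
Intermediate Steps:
$o = - \frac{4233}{3977}$ ($o = \left(-38097\right) \frac{1}{35793} = - \frac{4233}{3977} \approx -1.0644$)
$o - W = - \frac{4233}{3977} - -197 = - \frac{4233}{3977} + 197 = \frac{779236}{3977}$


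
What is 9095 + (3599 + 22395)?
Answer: 35089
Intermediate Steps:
9095 + (3599 + 22395) = 9095 + 25994 = 35089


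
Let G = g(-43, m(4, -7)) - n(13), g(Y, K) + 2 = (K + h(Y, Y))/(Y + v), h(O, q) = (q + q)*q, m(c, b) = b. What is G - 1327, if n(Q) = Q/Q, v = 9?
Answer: -48911/34 ≈ -1438.6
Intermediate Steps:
h(O, q) = 2*q² (h(O, q) = (2*q)*q = 2*q²)
n(Q) = 1
g(Y, K) = -2 + (K + 2*Y²)/(9 + Y) (g(Y, K) = -2 + (K + 2*Y²)/(Y + 9) = -2 + (K + 2*Y²)/(9 + Y))
G = -3793/34 (G = (-18 - 7 - 2*(-43) + 2*(-43)²)/(9 - 43) - 1*1 = (-18 - 7 + 86 + 2*1849)/(-34) - 1 = -(-18 - 7 + 86 + 3698)/34 - 1 = -1/34*3759 - 1 = -3759/34 - 1 = -3793/34 ≈ -111.56)
G - 1327 = -3793/34 - 1327 = -48911/34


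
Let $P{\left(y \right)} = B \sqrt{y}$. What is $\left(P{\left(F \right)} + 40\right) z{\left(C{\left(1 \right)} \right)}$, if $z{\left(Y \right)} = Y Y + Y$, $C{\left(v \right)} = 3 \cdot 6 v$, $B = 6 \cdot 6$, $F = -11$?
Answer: $13680 + 12312 i \sqrt{11} \approx 13680.0 + 40834.0 i$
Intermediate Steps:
$B = 36$
$C{\left(v \right)} = 18 v$
$z{\left(Y \right)} = Y + Y^{2}$ ($z{\left(Y \right)} = Y^{2} + Y = Y + Y^{2}$)
$P{\left(y \right)} = 36 \sqrt{y}$
$\left(P{\left(F \right)} + 40\right) z{\left(C{\left(1 \right)} \right)} = \left(36 \sqrt{-11} + 40\right) 18 \cdot 1 \left(1 + 18 \cdot 1\right) = \left(36 i \sqrt{11} + 40\right) 18 \left(1 + 18\right) = \left(36 i \sqrt{11} + 40\right) 18 \cdot 19 = \left(40 + 36 i \sqrt{11}\right) 342 = 13680 + 12312 i \sqrt{11}$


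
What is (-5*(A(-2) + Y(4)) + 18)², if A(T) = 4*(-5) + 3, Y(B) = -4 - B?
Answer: 20449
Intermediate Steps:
A(T) = -17 (A(T) = -20 + 3 = -17)
(-5*(A(-2) + Y(4)) + 18)² = (-5*(-17 + (-4 - 1*4)) + 18)² = (-5*(-17 + (-4 - 4)) + 18)² = (-5*(-17 - 8) + 18)² = (-5*(-25) + 18)² = (125 + 18)² = 143² = 20449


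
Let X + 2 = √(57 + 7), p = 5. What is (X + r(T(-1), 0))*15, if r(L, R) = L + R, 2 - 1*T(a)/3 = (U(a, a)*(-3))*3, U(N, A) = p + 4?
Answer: 3825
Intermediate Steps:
U(N, A) = 9 (U(N, A) = 5 + 4 = 9)
T(a) = 249 (T(a) = 6 - 3*9*(-3)*3 = 6 - (-81)*3 = 6 - 3*(-81) = 6 + 243 = 249)
X = 6 (X = -2 + √(57 + 7) = -2 + √64 = -2 + 8 = 6)
(X + r(T(-1), 0))*15 = (6 + (249 + 0))*15 = (6 + 249)*15 = 255*15 = 3825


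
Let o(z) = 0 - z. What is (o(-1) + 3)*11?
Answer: 44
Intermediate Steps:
o(z) = -z
(o(-1) + 3)*11 = (-1*(-1) + 3)*11 = (1 + 3)*11 = 4*11 = 44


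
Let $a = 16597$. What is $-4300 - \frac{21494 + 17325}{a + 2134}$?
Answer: $- \frac{80582119}{18731} \approx -4302.1$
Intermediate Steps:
$-4300 - \frac{21494 + 17325}{a + 2134} = -4300 - \frac{21494 + 17325}{16597 + 2134} = -4300 - \frac{38819}{18731} = - \frac{80582119}{18731}$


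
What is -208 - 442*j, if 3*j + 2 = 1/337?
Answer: 87178/1011 ≈ 86.229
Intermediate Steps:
j = -673/1011 (j = -⅔ + (⅓)/337 = -⅔ + (⅓)*(1/337) = -⅔ + 1/1011 = -673/1011 ≈ -0.66568)
-208 - 442*j = -208 - 442*(-673/1011) = -208 + 297466/1011 = 87178/1011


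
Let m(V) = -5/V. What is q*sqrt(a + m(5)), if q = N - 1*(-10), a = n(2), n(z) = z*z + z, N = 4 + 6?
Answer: 20*sqrt(5) ≈ 44.721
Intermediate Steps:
N = 10
n(z) = z + z**2 (n(z) = z**2 + z = z + z**2)
a = 6 (a = 2*(1 + 2) = 2*3 = 6)
q = 20 (q = 10 - 1*(-10) = 10 + 10 = 20)
q*sqrt(a + m(5)) = 20*sqrt(6 - 5/5) = 20*sqrt(6 - 5*1/5) = 20*sqrt(6 - 1) = 20*sqrt(5)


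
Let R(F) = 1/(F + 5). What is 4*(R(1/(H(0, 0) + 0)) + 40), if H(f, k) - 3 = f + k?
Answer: 643/4 ≈ 160.75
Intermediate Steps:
H(f, k) = 3 + f + k (H(f, k) = 3 + (f + k) = 3 + f + k)
R(F) = 1/(5 + F)
4*(R(1/(H(0, 0) + 0)) + 40) = 4*(1/(5 + 1/((3 + 0 + 0) + 0)) + 40) = 4*(1/(5 + 1/(3 + 0)) + 40) = 4*(1/(5 + 1/3) + 40) = 4*(1/(5 + ⅓) + 40) = 4*(1/(16/3) + 40) = 4*(3/16 + 40) = 4*(643/16) = 643/4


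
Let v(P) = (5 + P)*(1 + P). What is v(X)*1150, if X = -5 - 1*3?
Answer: 24150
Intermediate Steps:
X = -8 (X = -5 - 3 = -8)
v(P) = (1 + P)*(5 + P)
v(X)*1150 = (5 + (-8)**2 + 6*(-8))*1150 = (5 + 64 - 48)*1150 = 21*1150 = 24150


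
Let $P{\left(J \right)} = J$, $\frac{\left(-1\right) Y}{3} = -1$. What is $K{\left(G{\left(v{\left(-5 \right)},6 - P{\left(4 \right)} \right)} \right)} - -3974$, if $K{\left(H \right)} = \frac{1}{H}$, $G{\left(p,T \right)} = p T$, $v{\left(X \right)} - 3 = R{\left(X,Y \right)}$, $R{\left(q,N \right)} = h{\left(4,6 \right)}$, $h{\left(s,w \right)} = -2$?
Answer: $\frac{7949}{2} \approx 3974.5$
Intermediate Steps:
$Y = 3$ ($Y = \left(-3\right) \left(-1\right) = 3$)
$R{\left(q,N \right)} = -2$
$v{\left(X \right)} = 1$ ($v{\left(X \right)} = 3 - 2 = 1$)
$G{\left(p,T \right)} = T p$
$K{\left(G{\left(v{\left(-5 \right)},6 - P{\left(4 \right)} \right)} \right)} - -3974 = \frac{1}{\left(6 - 4\right) 1} - -3974 = \frac{1}{\left(6 - 4\right) 1} + 3974 = \frac{1}{2 \cdot 1} + 3974 = \frac{1}{2} + 3974 = \frac{7949}{2}$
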